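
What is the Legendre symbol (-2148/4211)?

(-2148/4211)
  = (2063/4211)    [-2148 ≡ 2063 mod 4211]
  = -(4211/2063)    [QR: both ≡ 3 mod 4, sign flips]
  = -(85/2063)    [4211 ≡ 85 mod 2063]
  = -(2063/85)    [QR: 85 ≡ 1 mod 4, sign kept]
  = -(23/85)    [2063 ≡ 23 mod 85]
  = -(85/23)    [QR: 85 ≡ 1 mod 4, sign kept]
  = -(16/23)    [85 ≡ 16 mod 23]
  = -(1/23)    [23 ≡ 7 mod 8 ⇒ (2/23)^4 = +1]
  = -1    [(1/23) = 1]

-1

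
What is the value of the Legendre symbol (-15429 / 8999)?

1

(-15429 / 8999)
  = (2569 / 8999)    [-15429 ≡ 2569 mod 8999]
  = (8999 / 2569)    [QR: 2569 ≡ 1 mod 4, sign kept]
  = (1292 / 2569)    [8999 ≡ 1292 mod 2569]
  = (323 / 2569)    [2569 ≡ 1 mod 8 ⇒ (2 / 2569)^2 = +1]
  = (2569 / 323)    [QR: 2569 ≡ 1 mod 4, sign kept]
  = (308 / 323)    [2569 ≡ 308 mod 323]
  = (77 / 323)    [323 ≡ 3 mod 8 ⇒ (2 / 323)^2 = +1]
  = (323 / 77)    [QR: 77 ≡ 1 mod 4, sign kept]
  = (15 / 77)    [323 ≡ 15 mod 77]
  = (77 / 15)    [QR: 77 ≡ 1 mod 4, sign kept]
  = (2 / 15)    [77 ≡ 2 mod 15]
  = (1 / 15)    [15 ≡ 7 mod 8 ⇒ (2 / 15) = +1]
  = 1    [(1 / 15) = 1]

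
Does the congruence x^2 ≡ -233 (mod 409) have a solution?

(-233/409)
  = (176/409)    [-233 ≡ 176 mod 409]
  = (11/409)    [409 ≡ 1 mod 8 ⇒ (2/409)^4 = +1]
  = (409/11)    [QR: 409 ≡ 1 mod 4, sign kept]
  = (2/11)    [409 ≡ 2 mod 11]
  = -(1/11)    [11 ≡ 3 mod 8 ⇒ (2/11) = -1]
  = -1    [(1/11) = 1]
The Legendre symbol is -1, so x^2 ≡ -233 (mod 409) has no solution.

no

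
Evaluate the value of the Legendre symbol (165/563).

-1

(165/563)
  = (563/165)    [QR: 165 ≡ 1 mod 4, sign kept]
  = (68/165)    [563 ≡ 68 mod 165]
  = (17/165)    [165 ≡ 5 mod 8 ⇒ (2/165)^2 = +1]
  = (165/17)    [QR: 17 ≡ 1 mod 4, sign kept]
  = (12/17)    [165 ≡ 12 mod 17]
  = (3/17)    [17 ≡ 1 mod 8 ⇒ (2/17)^2 = +1]
  = (17/3)    [QR: 17 ≡ 1 mod 4, sign kept]
  = (2/3)    [17 ≡ 2 mod 3]
  = -(1/3)    [3 ≡ 3 mod 8 ⇒ (2/3) = -1]
  = -1    [(1/3) = 1]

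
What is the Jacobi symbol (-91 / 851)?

Pull out -1: (-91 / 851) = (-1 / 851)·(91 / 851). Since 851 ≡ 3 (mod 4), (-1 / 851) = -1. Now have -(91 / 851).
Both 91 ≡ 3 and 851 ≡ 3 (mod 4), so reciprocity gives (91 / 851) = -(851 / 91). Reduce: 851 ≡ 32 (mod 91). Now have (32 / 91).
Factor out 2: 32 = 2^5. Since 91 ≡ 3 (mod 8), (2 / 91) = -1, and (2 / 91)^5 = -1. Now have -(1 / 91).
(1 / 91) = 1. Collecting the sign factors: -1.

-1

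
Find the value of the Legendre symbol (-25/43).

(-25/43)
  = -(25/43)    [43 ≡ 3 mod 4 ⇒ (-1/43) = -1]
  = -(43/25)    [QR: 25 ≡ 1 mod 4, sign kept]
  = -(18/25)    [43 ≡ 18 mod 25]
  = -(9/25)    [25 ≡ 1 mod 8 ⇒ (2/25) = +1]
  = -(25/9)    [QR: 9 ≡ 1 mod 4, sign kept]
  = -(7/9)    [25 ≡ 7 mod 9]
  = -(9/7)    [QR: 9 ≡ 1 mod 4, sign kept]
  = -(2/7)    [9 ≡ 2 mod 7]
  = -(1/7)    [7 ≡ 7 mod 8 ⇒ (2/7) = +1]
  = -1    [(1/7) = 1]

-1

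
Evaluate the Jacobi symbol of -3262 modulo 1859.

(-3262/1859)
  = (456/1859)    [-3262 ≡ 456 mod 1859]
  = -(57/1859)    [1859 ≡ 3 mod 8 ⇒ (2/1859)^3 = -1]
  = -(1859/57)    [QR: 57 ≡ 1 mod 4, sign kept]
  = -(35/57)    [1859 ≡ 35 mod 57]
  = -(57/35)    [QR: 57 ≡ 1 mod 4, sign kept]
  = -(22/35)    [57 ≡ 22 mod 35]
  = (11/35)    [35 ≡ 3 mod 8 ⇒ (2/35) = -1]
  = -(35/11)    [QR: both ≡ 3 mod 4, sign flips]
  = -(2/11)    [35 ≡ 2 mod 11]
  = (1/11)    [11 ≡ 3 mod 8 ⇒ (2/11) = -1]
  = 1    [(1/11) = 1]

1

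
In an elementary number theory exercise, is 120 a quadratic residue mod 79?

Reduce the numerator: 120 ≡ 41 (mod 79), so (120/79) = (41/79).
41 ≡ 1 (mod 4), so quadratic reciprocity gives (41/79) = (79/41). Reduce: 79 ≡ 38 (mod 41). Now have (38/41).
Factor out 2: 38 = 2·19. Since 41 ≡ 1 (mod 8), (2/41) = +1. Now have (19/41).
41 ≡ 1 (mod 4), so quadratic reciprocity gives (19/41) = (41/19). Reduce: 41 ≡ 3 (mod 19). Now have (3/19).
Both 3 ≡ 3 and 19 ≡ 3 (mod 4), so reciprocity gives (3/19) = -(19/3). Reduce: 19 ≡ 1 (mod 3). Now have -(1/3).
(1/3) = 1. Collecting the sign factors: -1.
(120/79) = -1, and 79 is prime, so 120 is not a quadratic residue mod 79.

no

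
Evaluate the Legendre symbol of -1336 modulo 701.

-1

(-1336/701)
  = (66/701)    [-1336 ≡ 66 mod 701]
  = -(33/701)    [701 ≡ 5 mod 8 ⇒ (2/701) = -1]
  = -(701/33)    [QR: 33 ≡ 1 mod 4, sign kept]
  = -(8/33)    [701 ≡ 8 mod 33]
  = -(1/33)    [33 ≡ 1 mod 8 ⇒ (2/33)^3 = +1]
  = -1    [(1/33) = 1]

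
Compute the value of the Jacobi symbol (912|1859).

(912|1859)
  = (57|1859)    [1859 ≡ 3 mod 8 ⇒ (2|1859)^4 = +1]
  = (1859|57)    [QR: 57 ≡ 1 mod 4, sign kept]
  = (35|57)    [1859 ≡ 35 mod 57]
  = (57|35)    [QR: 57 ≡ 1 mod 4, sign kept]
  = (22|35)    [57 ≡ 22 mod 35]
  = -(11|35)    [35 ≡ 3 mod 8 ⇒ (2|35) = -1]
  = (35|11)    [QR: both ≡ 3 mod 4, sign flips]
  = (2|11)    [35 ≡ 2 mod 11]
  = -(1|11)    [11 ≡ 3 mod 8 ⇒ (2|11) = -1]
  = -1    [(1|11) = 1]

-1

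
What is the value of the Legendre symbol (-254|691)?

(-254|691)
  = -(254|691)    [691 ≡ 3 mod 4 ⇒ (-1|691) = -1]
  = (127|691)    [691 ≡ 3 mod 8 ⇒ (2|691) = -1]
  = -(691|127)    [QR: both ≡ 3 mod 4, sign flips]
  = -(56|127)    [691 ≡ 56 mod 127]
  = -(7|127)    [127 ≡ 7 mod 8 ⇒ (2|127)^3 = +1]
  = (127|7)    [QR: both ≡ 3 mod 4, sign flips]
  = (1|7)    [127 ≡ 1 mod 7]
  = 1    [(1|7) = 1]

1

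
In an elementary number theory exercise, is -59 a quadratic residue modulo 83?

no

Reduce the numerator: -59 ≡ 24 (mod 83), so (-59|83) = (24|83).
Factor out 2: 24 = 2^3·3. Since 83 ≡ 3 (mod 8), (2|83) = -1, and (2|83)^3 = -1. Now have -(3|83).
Both 3 ≡ 3 and 83 ≡ 3 (mod 4), so reciprocity gives (3|83) = -(83|3). Reduce: 83 ≡ 2 (mod 3). Now have (2|3).
Factor out 2: 2 = 2. Since 3 ≡ 3 (mod 8), (2|3) = -1. Now have -(1|3).
(1|3) = 1. Collecting the sign factors: -1.
(-59|83) = -1, and 83 is prime, so -59 is not a quadratic residue mod 83.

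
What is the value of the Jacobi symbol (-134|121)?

1

Reduce the numerator: -134 ≡ 108 (mod 121), so (-134|121) = (108|121).
Factor out 2: 108 = 2^2·27. Since 121 ≡ 1 (mod 8), (2|121) = +1, and (2|121)^2 = +1. Now have (27|121).
121 ≡ 1 (mod 4), so quadratic reciprocity gives (27|121) = (121|27). Reduce: 121 ≡ 13 (mod 27). Now have (13|27).
13 ≡ 1 (mod 4), so quadratic reciprocity gives (13|27) = (27|13). Reduce: 27 ≡ 1 (mod 13). Now have (1|13).
(1|13) = 1. Collecting the sign factors: 1.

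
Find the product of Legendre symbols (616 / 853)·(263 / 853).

-1

By multiplicativity, (616·263 / 853) = (616 / 853)·(263 / 853).
First factor (616 / 853):
(616 / 853)
  = -(77 / 853)    [853 ≡ 5 mod 8 ⇒ (2 / 853)^3 = -1]
  = -(853 / 77)    [QR: 77 ≡ 1 mod 4, sign kept]
  = -(6 / 77)    [853 ≡ 6 mod 77]
  = (3 / 77)    [77 ≡ 5 mod 8 ⇒ (2 / 77) = -1]
  = (77 / 3)    [QR: 77 ≡ 1 mod 4, sign kept]
  = (2 / 3)    [77 ≡ 2 mod 3]
  = -(1 / 3)    [3 ≡ 3 mod 8 ⇒ (2 / 3) = -1]
  = -1    [(1 / 3) = 1]
Second factor (263 / 853):
(263 / 853)
  = (853 / 263)    [QR: 853 ≡ 1 mod 4, sign kept]
  = (64 / 263)    [853 ≡ 64 mod 263]
  = (1 / 263)    [263 ≡ 7 mod 8 ⇒ (2 / 263)^6 = +1]
  = 1    [(1 / 263) = 1]
Product: (-1)·(1) = -1.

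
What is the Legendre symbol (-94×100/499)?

1

By multiplicativity, (-94·100/499) = (-94/499)·(100/499).
First factor (-94/499):
Pull out -1: (-94/499) = (-1/499)·(94/499). Since 499 ≡ 3 (mod 4), (-1/499) = -1. Now have -(94/499).
Factor out 2: 94 = 2·47. Since 499 ≡ 3 (mod 8), (2/499) = -1. Now have (47/499).
Both 47 ≡ 3 and 499 ≡ 3 (mod 4), so reciprocity gives (47/499) = -(499/47). Reduce: 499 ≡ 29 (mod 47). Now have -(29/47).
29 ≡ 1 (mod 4), so quadratic reciprocity gives (29/47) = (47/29). Reduce: 47 ≡ 18 (mod 29). Now have -(18/29).
Factor out 2: 18 = 2·9. Since 29 ≡ 5 (mod 8), (2/29) = -1. Now have (9/29).
9 ≡ 1 (mod 4), so quadratic reciprocity gives (9/29) = (29/9). Reduce: 29 ≡ 2 (mod 9). Now have (2/9).
Factor out 2: 2 = 2. Since 9 ≡ 1 (mod 8), (2/9) = +1. Now have (1/9).
(1/9) = 1. Collecting the sign factors: 1.
Second factor (100/499):
Factor out 2: 100 = 2^2·25. Since 499 ≡ 3 (mod 8), (2/499) = -1, and (2/499)^2 = +1. Now have (25/499).
25 ≡ 1 (mod 4), so quadratic reciprocity gives (25/499) = (499/25). Reduce: 499 ≡ 24 (mod 25). Now have (24/25).
Factor out 2: 24 = 2^3·3. Since 25 ≡ 1 (mod 8), (2/25) = +1, and (2/25)^3 = +1. Now have (3/25).
25 ≡ 1 (mod 4), so quadratic reciprocity gives (3/25) = (25/3). Reduce: 25 ≡ 1 (mod 3). Now have (1/3).
(1/3) = 1. Collecting the sign factors: 1.
Product: (1)·(1) = 1.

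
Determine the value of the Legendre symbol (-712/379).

-1

Pull out -1: (-712/379) = (-1/379)·(712/379). Since 379 ≡ 3 (mod 4), (-1/379) = -1. Now have -(712/379).
Reduce the numerator: 712 ≡ 333 (mod 379), so (712/379) = (333/379).
333 ≡ 1 (mod 4), so quadratic reciprocity gives (333/379) = (379/333). Reduce: 379 ≡ 46 (mod 333). Now have -(46/333).
Factor out 2: 46 = 2·23. Since 333 ≡ 5 (mod 8), (2/333) = -1. Now have (23/333).
333 ≡ 1 (mod 4), so quadratic reciprocity gives (23/333) = (333/23). Reduce: 333 ≡ 11 (mod 23). Now have (11/23).
Both 11 ≡ 3 and 23 ≡ 3 (mod 4), so reciprocity gives (11/23) = -(23/11). Reduce: 23 ≡ 1 (mod 11). Now have -(1/11).
(1/11) = 1. Collecting the sign factors: -1.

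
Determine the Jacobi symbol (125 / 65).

0

Reduce the numerator: 125 ≡ 60 (mod 65), so (125 / 65) = (60 / 65).
Factor out 2: 60 = 2^2·15. Since 65 ≡ 1 (mod 8), (2 / 65) = +1, and (2 / 65)^2 = +1. Now have (15 / 65).
65 ≡ 1 (mod 4), so quadratic reciprocity gives (15 / 65) = (65 / 15). Reduce: 65 ≡ 5 (mod 15). Now have (5 / 15).
5 ≡ 1 (mod 4), so quadratic reciprocity gives (5 / 15) = (15 / 5). Reduce: 15 ≡ 0 (mod 5). Now have (0 / 5).
The numerator is now 0 with denominator 5 > 1: the symbol is 0.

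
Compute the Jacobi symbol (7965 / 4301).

-1

Reduce the numerator: 7965 ≡ 3664 (mod 4301), so (7965 / 4301) = (3664 / 4301).
Factor out 2: 3664 = 2^4·229. Since 4301 ≡ 5 (mod 8), (2 / 4301) = -1, and (2 / 4301)^4 = +1. Now have (229 / 4301).
229 ≡ 1 (mod 4), so quadratic reciprocity gives (229 / 4301) = (4301 / 229). Reduce: 4301 ≡ 179 (mod 229). Now have (179 / 229).
229 ≡ 1 (mod 4), so quadratic reciprocity gives (179 / 229) = (229 / 179). Reduce: 229 ≡ 50 (mod 179). Now have (50 / 179).
Factor out 2: 50 = 2·25. Since 179 ≡ 3 (mod 8), (2 / 179) = -1. Now have -(25 / 179).
25 ≡ 1 (mod 4), so quadratic reciprocity gives (25 / 179) = (179 / 25). Reduce: 179 ≡ 4 (mod 25). Now have -(4 / 25).
Factor out 2: 4 = 2^2. Since 25 ≡ 1 (mod 8), (2 / 25) = +1, and (2 / 25)^2 = +1. Now have -(1 / 25).
(1 / 25) = 1. Collecting the sign factors: -1.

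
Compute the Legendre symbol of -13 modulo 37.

-1

(-13/37)
  = (24/37)    [-13 ≡ 24 mod 37]
  = -(3/37)    [37 ≡ 5 mod 8 ⇒ (2/37)^3 = -1]
  = -(37/3)    [QR: 37 ≡ 1 mod 4, sign kept]
  = -(1/3)    [37 ≡ 1 mod 3]
  = -1    [(1/3) = 1]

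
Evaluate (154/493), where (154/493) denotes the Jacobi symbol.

1

(154/493)
  = -(77/493)    [493 ≡ 5 mod 8 ⇒ (2/493) = -1]
  = -(493/77)    [QR: 77 ≡ 1 mod 4, sign kept]
  = -(31/77)    [493 ≡ 31 mod 77]
  = -(77/31)    [QR: 77 ≡ 1 mod 4, sign kept]
  = -(15/31)    [77 ≡ 15 mod 31]
  = (31/15)    [QR: both ≡ 3 mod 4, sign flips]
  = (1/15)    [31 ≡ 1 mod 15]
  = 1    [(1/15) = 1]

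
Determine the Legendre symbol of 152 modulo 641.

(152/641)
  = (19/641)    [641 ≡ 1 mod 8 ⇒ (2/641)^3 = +1]
  = (641/19)    [QR: 641 ≡ 1 mod 4, sign kept]
  = (14/19)    [641 ≡ 14 mod 19]
  = -(7/19)    [19 ≡ 3 mod 8 ⇒ (2/19) = -1]
  = (19/7)    [QR: both ≡ 3 mod 4, sign flips]
  = (5/7)    [19 ≡ 5 mod 7]
  = (7/5)    [QR: 5 ≡ 1 mod 4, sign kept]
  = (2/5)    [7 ≡ 2 mod 5]
  = -(1/5)    [5 ≡ 5 mod 8 ⇒ (2/5) = -1]
  = -1    [(1/5) = 1]

-1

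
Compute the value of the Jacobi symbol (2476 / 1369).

1

Reduce the numerator: 2476 ≡ 1107 (mod 1369), so (2476 / 1369) = (1107 / 1369).
1369 ≡ 1 (mod 4), so quadratic reciprocity gives (1107 / 1369) = (1369 / 1107). Reduce: 1369 ≡ 262 (mod 1107). Now have (262 / 1107).
Factor out 2: 262 = 2·131. Since 1107 ≡ 3 (mod 8), (2 / 1107) = -1. Now have -(131 / 1107).
Both 131 ≡ 3 and 1107 ≡ 3 (mod 4), so reciprocity gives (131 / 1107) = -(1107 / 131). Reduce: 1107 ≡ 59 (mod 131). Now have (59 / 131).
Both 59 ≡ 3 and 131 ≡ 3 (mod 4), so reciprocity gives (59 / 131) = -(131 / 59). Reduce: 131 ≡ 13 (mod 59). Now have -(13 / 59).
13 ≡ 1 (mod 4), so quadratic reciprocity gives (13 / 59) = (59 / 13). Reduce: 59 ≡ 7 (mod 13). Now have -(7 / 13).
13 ≡ 1 (mod 4), so quadratic reciprocity gives (7 / 13) = (13 / 7). Reduce: 13 ≡ 6 (mod 7). Now have -(6 / 7).
Factor out 2: 6 = 2·3. Since 7 ≡ 7 (mod 8), (2 / 7) = +1. Now have -(3 / 7).
Both 3 ≡ 3 and 7 ≡ 3 (mod 4), so reciprocity gives (3 / 7) = -(7 / 3). Reduce: 7 ≡ 1 (mod 3). Now have (1 / 3).
(1 / 3) = 1. Collecting the sign factors: 1.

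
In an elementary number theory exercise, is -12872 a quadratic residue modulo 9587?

(-12872|9587)
  = -(12872|9587)    [9587 ≡ 3 mod 4 ⇒ (-1|9587) = -1]
  = -(3285|9587)    [12872 ≡ 3285 mod 9587]
  = -(9587|3285)    [QR: 3285 ≡ 1 mod 4, sign kept]
  = -(3017|3285)    [9587 ≡ 3017 mod 3285]
  = -(3285|3017)    [QR: 3017 ≡ 1 mod 4, sign kept]
  = -(268|3017)    [3285 ≡ 268 mod 3017]
  = -(67|3017)    [3017 ≡ 1 mod 8 ⇒ (2|3017)^2 = +1]
  = -(3017|67)    [QR: 3017 ≡ 1 mod 4, sign kept]
  = -(2|67)    [3017 ≡ 2 mod 67]
  = (1|67)    [67 ≡ 3 mod 8 ⇒ (2|67) = -1]
  = 1    [(1|67) = 1]
(-12872|9587) = 1, and 9587 is prime, so -12872 is a quadratic residue mod 9587.

yes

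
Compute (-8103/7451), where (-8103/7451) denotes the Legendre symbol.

Reduce the numerator: -8103 ≡ 6799 (mod 7451), so (-8103/7451) = (6799/7451).
Both 6799 ≡ 3 and 7451 ≡ 3 (mod 4), so reciprocity gives (6799/7451) = -(7451/6799). Reduce: 7451 ≡ 652 (mod 6799). Now have -(652/6799).
Factor out 2: 652 = 2^2·163. Since 6799 ≡ 7 (mod 8), (2/6799) = +1, and (2/6799)^2 = +1. Now have -(163/6799).
Both 163 ≡ 3 and 6799 ≡ 3 (mod 4), so reciprocity gives (163/6799) = -(6799/163). Reduce: 6799 ≡ 116 (mod 163). Now have (116/163).
Factor out 2: 116 = 2^2·29. Since 163 ≡ 3 (mod 8), (2/163) = -1, and (2/163)^2 = +1. Now have (29/163).
29 ≡ 1 (mod 4), so quadratic reciprocity gives (29/163) = (163/29). Reduce: 163 ≡ 18 (mod 29). Now have (18/29).
Factor out 2: 18 = 2·9. Since 29 ≡ 5 (mod 8), (2/29) = -1. Now have -(9/29).
9 ≡ 1 (mod 4), so quadratic reciprocity gives (9/29) = (29/9). Reduce: 29 ≡ 2 (mod 9). Now have -(2/9).
Factor out 2: 2 = 2. Since 9 ≡ 1 (mod 8), (2/9) = +1. Now have -(1/9).
(1/9) = 1. Collecting the sign factors: -1.

-1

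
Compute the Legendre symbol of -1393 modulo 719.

Reduce the numerator: -1393 ≡ 45 (mod 719), so (-1393 / 719) = (45 / 719).
45 ≡ 1 (mod 4), so quadratic reciprocity gives (45 / 719) = (719 / 45). Reduce: 719 ≡ 44 (mod 45). Now have (44 / 45).
Factor out 2: 44 = 2^2·11. Since 45 ≡ 5 (mod 8), (2 / 45) = -1, and (2 / 45)^2 = +1. Now have (11 / 45).
45 ≡ 1 (mod 4), so quadratic reciprocity gives (11 / 45) = (45 / 11). Reduce: 45 ≡ 1 (mod 11). Now have (1 / 11).
(1 / 11) = 1. Collecting the sign factors: 1.

1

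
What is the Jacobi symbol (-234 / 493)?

-1

Pull out -1: (-234 / 493) = (-1 / 493)·(234 / 493). Since 493 ≡ 1 (mod 4), (-1 / 493) = +1. Now have (234 / 493).
Factor out 2: 234 = 2·117. Since 493 ≡ 5 (mod 8), (2 / 493) = -1. Now have -(117 / 493).
117 ≡ 1 (mod 4), so quadratic reciprocity gives (117 / 493) = (493 / 117). Reduce: 493 ≡ 25 (mod 117). Now have -(25 / 117).
25 ≡ 1 (mod 4), so quadratic reciprocity gives (25 / 117) = (117 / 25). Reduce: 117 ≡ 17 (mod 25). Now have -(17 / 25).
17 ≡ 1 (mod 4), so quadratic reciprocity gives (17 / 25) = (25 / 17). Reduce: 25 ≡ 8 (mod 17). Now have -(8 / 17).
Factor out 2: 8 = 2^3. Since 17 ≡ 1 (mod 8), (2 / 17) = +1, and (2 / 17)^3 = +1. Now have -(1 / 17).
(1 / 17) = 1. Collecting the sign factors: -1.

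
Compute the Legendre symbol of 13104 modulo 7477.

(13104 / 7477)
  = (5627 / 7477)    [13104 ≡ 5627 mod 7477]
  = (7477 / 5627)    [QR: 7477 ≡ 1 mod 4, sign kept]
  = (1850 / 5627)    [7477 ≡ 1850 mod 5627]
  = -(925 / 5627)    [5627 ≡ 3 mod 8 ⇒ (2 / 5627) = -1]
  = -(5627 / 925)    [QR: 925 ≡ 1 mod 4, sign kept]
  = -(77 / 925)    [5627 ≡ 77 mod 925]
  = -(925 / 77)    [QR: 77 ≡ 1 mod 4, sign kept]
  = -(1 / 77)    [925 ≡ 1 mod 77]
  = -1    [(1 / 77) = 1]

-1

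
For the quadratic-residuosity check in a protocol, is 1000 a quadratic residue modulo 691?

no

Reduce the numerator: 1000 ≡ 309 (mod 691), so (1000/691) = (309/691).
309 ≡ 1 (mod 4), so quadratic reciprocity gives (309/691) = (691/309). Reduce: 691 ≡ 73 (mod 309). Now have (73/309).
73 ≡ 1 (mod 4), so quadratic reciprocity gives (73/309) = (309/73). Reduce: 309 ≡ 17 (mod 73). Now have (17/73).
17 ≡ 1 (mod 4), so quadratic reciprocity gives (17/73) = (73/17). Reduce: 73 ≡ 5 (mod 17). Now have (5/17).
5 ≡ 1 (mod 4), so quadratic reciprocity gives (5/17) = (17/5). Reduce: 17 ≡ 2 (mod 5). Now have (2/5).
Factor out 2: 2 = 2. Since 5 ≡ 5 (mod 8), (2/5) = -1. Now have -(1/5).
(1/5) = 1. Collecting the sign factors: -1.
(1000/691) = -1, and 691 is prime, so 1000 is not a quadratic residue mod 691.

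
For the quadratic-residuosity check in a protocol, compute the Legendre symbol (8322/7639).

Reduce the numerator: 8322 ≡ 683 (mod 7639), so (8322/7639) = (683/7639).
Both 683 ≡ 3 and 7639 ≡ 3 (mod 4), so reciprocity gives (683/7639) = -(7639/683). Reduce: 7639 ≡ 126 (mod 683). Now have -(126/683).
Factor out 2: 126 = 2·63. Since 683 ≡ 3 (mod 8), (2/683) = -1. Now have (63/683).
Both 63 ≡ 3 and 683 ≡ 3 (mod 4), so reciprocity gives (63/683) = -(683/63). Reduce: 683 ≡ 53 (mod 63). Now have -(53/63).
53 ≡ 1 (mod 4), so quadratic reciprocity gives (53/63) = (63/53). Reduce: 63 ≡ 10 (mod 53). Now have -(10/53).
Factor out 2: 10 = 2·5. Since 53 ≡ 5 (mod 8), (2/53) = -1. Now have (5/53).
5 ≡ 1 (mod 4), so quadratic reciprocity gives (5/53) = (53/5). Reduce: 53 ≡ 3 (mod 5). Now have (3/5).
5 ≡ 1 (mod 4), so quadratic reciprocity gives (3/5) = (5/3). Reduce: 5 ≡ 2 (mod 3). Now have (2/3).
Factor out 2: 2 = 2. Since 3 ≡ 3 (mod 8), (2/3) = -1. Now have -(1/3).
(1/3) = 1. Collecting the sign factors: -1.

-1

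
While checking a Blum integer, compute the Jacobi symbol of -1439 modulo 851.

(-1439 / 851)
  = (263 / 851)    [-1439 ≡ 263 mod 851]
  = -(851 / 263)    [QR: both ≡ 3 mod 4, sign flips]
  = -(62 / 263)    [851 ≡ 62 mod 263]
  = -(31 / 263)    [263 ≡ 7 mod 8 ⇒ (2 / 263) = +1]
  = (263 / 31)    [QR: both ≡ 3 mod 4, sign flips]
  = (15 / 31)    [263 ≡ 15 mod 31]
  = -(31 / 15)    [QR: both ≡ 3 mod 4, sign flips]
  = -(1 / 15)    [31 ≡ 1 mod 15]
  = -1    [(1 / 15) = 1]

-1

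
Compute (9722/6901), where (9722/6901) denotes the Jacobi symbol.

1

Reduce the numerator: 9722 ≡ 2821 (mod 6901), so (9722/6901) = (2821/6901).
2821 ≡ 1 (mod 4), so quadratic reciprocity gives (2821/6901) = (6901/2821). Reduce: 6901 ≡ 1259 (mod 2821). Now have (1259/2821).
2821 ≡ 1 (mod 4), so quadratic reciprocity gives (1259/2821) = (2821/1259). Reduce: 2821 ≡ 303 (mod 1259). Now have (303/1259).
Both 303 ≡ 3 and 1259 ≡ 3 (mod 4), so reciprocity gives (303/1259) = -(1259/303). Reduce: 1259 ≡ 47 (mod 303). Now have -(47/303).
Both 47 ≡ 3 and 303 ≡ 3 (mod 4), so reciprocity gives (47/303) = -(303/47). Reduce: 303 ≡ 21 (mod 47). Now have (21/47).
21 ≡ 1 (mod 4), so quadratic reciprocity gives (21/47) = (47/21). Reduce: 47 ≡ 5 (mod 21). Now have (5/21).
5 ≡ 1 (mod 4), so quadratic reciprocity gives (5/21) = (21/5). Reduce: 21 ≡ 1 (mod 5). Now have (1/5).
(1/5) = 1. Collecting the sign factors: 1.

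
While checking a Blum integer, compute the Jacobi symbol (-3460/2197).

(-3460/2197)
  = (934/2197)    [-3460 ≡ 934 mod 2197]
  = -(467/2197)    [2197 ≡ 5 mod 8 ⇒ (2/2197) = -1]
  = -(2197/467)    [QR: 2197 ≡ 1 mod 4, sign kept]
  = -(329/467)    [2197 ≡ 329 mod 467]
  = -(467/329)    [QR: 329 ≡ 1 mod 4, sign kept]
  = -(138/329)    [467 ≡ 138 mod 329]
  = -(69/329)    [329 ≡ 1 mod 8 ⇒ (2/329) = +1]
  = -(329/69)    [QR: 69 ≡ 1 mod 4, sign kept]
  = -(53/69)    [329 ≡ 53 mod 69]
  = -(69/53)    [QR: 53 ≡ 1 mod 4, sign kept]
  = -(16/53)    [69 ≡ 16 mod 53]
  = -(1/53)    [53 ≡ 5 mod 8 ⇒ (2/53)^4 = +1]
  = -1    [(1/53) = 1]

-1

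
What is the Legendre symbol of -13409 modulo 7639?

Reduce the numerator: -13409 ≡ 1869 (mod 7639), so (-13409 / 7639) = (1869 / 7639).
1869 ≡ 1 (mod 4), so quadratic reciprocity gives (1869 / 7639) = (7639 / 1869). Reduce: 7639 ≡ 163 (mod 1869). Now have (163 / 1869).
1869 ≡ 1 (mod 4), so quadratic reciprocity gives (163 / 1869) = (1869 / 163). Reduce: 1869 ≡ 76 (mod 163). Now have (76 / 163).
Factor out 2: 76 = 2^2·19. Since 163 ≡ 3 (mod 8), (2 / 163) = -1, and (2 / 163)^2 = +1. Now have (19 / 163).
Both 19 ≡ 3 and 163 ≡ 3 (mod 4), so reciprocity gives (19 / 163) = -(163 / 19). Reduce: 163 ≡ 11 (mod 19). Now have -(11 / 19).
Both 11 ≡ 3 and 19 ≡ 3 (mod 4), so reciprocity gives (11 / 19) = -(19 / 11). Reduce: 19 ≡ 8 (mod 11). Now have (8 / 11).
Factor out 2: 8 = 2^3. Since 11 ≡ 3 (mod 8), (2 / 11) = -1, and (2 / 11)^3 = -1. Now have -(1 / 11).
(1 / 11) = 1. Collecting the sign factors: -1.

-1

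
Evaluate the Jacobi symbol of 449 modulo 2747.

449 ≡ 1 (mod 4), so quadratic reciprocity gives (449/2747) = (2747/449). Reduce: 2747 ≡ 53 (mod 449). Now have (53/449).
53 ≡ 1 (mod 4), so quadratic reciprocity gives (53/449) = (449/53). Reduce: 449 ≡ 25 (mod 53). Now have (25/53).
25 ≡ 1 (mod 4), so quadratic reciprocity gives (25/53) = (53/25). Reduce: 53 ≡ 3 (mod 25). Now have (3/25).
25 ≡ 1 (mod 4), so quadratic reciprocity gives (3/25) = (25/3). Reduce: 25 ≡ 1 (mod 3). Now have (1/3).
(1/3) = 1. Collecting the sign factors: 1.

1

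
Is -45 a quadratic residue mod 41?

yes

Pull out -1: (-45/41) = (-1/41)·(45/41). Since 41 ≡ 1 (mod 4), (-1/41) = +1. Now have (45/41).
Reduce the numerator: 45 ≡ 4 (mod 41), so (45/41) = (4/41).
Factor out 2: 4 = 2^2. Since 41 ≡ 1 (mod 8), (2/41) = +1, and (2/41)^2 = +1. Now have (1/41).
(1/41) = 1. Collecting the sign factors: 1.
The Legendre symbol is 1, so x^2 ≡ -45 (mod 41) has solution.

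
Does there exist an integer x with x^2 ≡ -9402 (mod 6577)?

(-9402/6577)
  = (3752/6577)    [-9402 ≡ 3752 mod 6577]
  = (469/6577)    [6577 ≡ 1 mod 8 ⇒ (2/6577)^3 = +1]
  = (6577/469)    [QR: 469 ≡ 1 mod 4, sign kept]
  = (11/469)    [6577 ≡ 11 mod 469]
  = (469/11)    [QR: 469 ≡ 1 mod 4, sign kept]
  = (7/11)    [469 ≡ 7 mod 11]
  = -(11/7)    [QR: both ≡ 3 mod 4, sign flips]
  = -(4/7)    [11 ≡ 4 mod 7]
  = -(1/7)    [7 ≡ 7 mod 8 ⇒ (2/7)^2 = +1]
  = -1    [(1/7) = 1]
The Legendre symbol is -1, so x^2 ≡ -9402 (mod 6577) has no solution.

no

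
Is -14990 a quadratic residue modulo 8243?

Reduce the numerator: -14990 ≡ 1496 (mod 8243), so (-14990/8243) = (1496/8243).
Factor out 2: 1496 = 2^3·187. Since 8243 ≡ 3 (mod 8), (2/8243) = -1, and (2/8243)^3 = -1. Now have -(187/8243).
Both 187 ≡ 3 and 8243 ≡ 3 (mod 4), so reciprocity gives (187/8243) = -(8243/187). Reduce: 8243 ≡ 15 (mod 187). Now have (15/187).
Both 15 ≡ 3 and 187 ≡ 3 (mod 4), so reciprocity gives (15/187) = -(187/15). Reduce: 187 ≡ 7 (mod 15). Now have -(7/15).
Both 7 ≡ 3 and 15 ≡ 3 (mod 4), so reciprocity gives (7/15) = -(15/7). Reduce: 15 ≡ 1 (mod 7). Now have (1/7).
(1/7) = 1. Collecting the sign factors: 1.
(-14990/8243) = 1, and 8243 is prime, so -14990 is a quadratic residue mod 8243.

yes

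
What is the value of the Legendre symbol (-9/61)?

Pull out -1: (-9/61) = (-1/61)·(9/61). Since 61 ≡ 1 (mod 4), (-1/61) = +1. Now have (9/61).
9 ≡ 1 (mod 4), so quadratic reciprocity gives (9/61) = (61/9). Reduce: 61 ≡ 7 (mod 9). Now have (7/9).
9 ≡ 1 (mod 4), so quadratic reciprocity gives (7/9) = (9/7). Reduce: 9 ≡ 2 (mod 7). Now have (2/7).
Factor out 2: 2 = 2. Since 7 ≡ 7 (mod 8), (2/7) = +1. Now have (1/7).
(1/7) = 1. Collecting the sign factors: 1.

1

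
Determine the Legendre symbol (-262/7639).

1

(-262/7639)
  = (7377/7639)    [-262 ≡ 7377 mod 7639]
  = (7639/7377)    [QR: 7377 ≡ 1 mod 4, sign kept]
  = (262/7377)    [7639 ≡ 262 mod 7377]
  = (131/7377)    [7377 ≡ 1 mod 8 ⇒ (2/7377) = +1]
  = (7377/131)    [QR: 7377 ≡ 1 mod 4, sign kept]
  = (41/131)    [7377 ≡ 41 mod 131]
  = (131/41)    [QR: 41 ≡ 1 mod 4, sign kept]
  = (8/41)    [131 ≡ 8 mod 41]
  = (1/41)    [41 ≡ 1 mod 8 ⇒ (2/41)^3 = +1]
  = 1    [(1/41) = 1]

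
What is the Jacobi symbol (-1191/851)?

(-1191/851)
  = -(1191/851)    [851 ≡ 3 mod 4 ⇒ (-1/851) = -1]
  = -(340/851)    [1191 ≡ 340 mod 851]
  = -(85/851)    [851 ≡ 3 mod 8 ⇒ (2/851)^2 = +1]
  = -(851/85)    [QR: 85 ≡ 1 mod 4, sign kept]
  = -(1/85)    [851 ≡ 1 mod 85]
  = -1    [(1/85) = 1]

-1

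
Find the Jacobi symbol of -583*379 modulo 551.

By multiplicativity, (-583·379/551) = (-583/551)·(379/551).
First factor (-583/551):
(-583/551)
  = (519/551)    [-583 ≡ 519 mod 551]
  = -(551/519)    [QR: both ≡ 3 mod 4, sign flips]
  = -(32/519)    [551 ≡ 32 mod 519]
  = -(1/519)    [519 ≡ 7 mod 8 ⇒ (2/519)^5 = +1]
  = -1    [(1/519) = 1]
Second factor (379/551):
(379/551)
  = -(551/379)    [QR: both ≡ 3 mod 4, sign flips]
  = -(172/379)    [551 ≡ 172 mod 379]
  = -(43/379)    [379 ≡ 3 mod 8 ⇒ (2/379)^2 = +1]
  = (379/43)    [QR: both ≡ 3 mod 4, sign flips]
  = (35/43)    [379 ≡ 35 mod 43]
  = -(43/35)    [QR: both ≡ 3 mod 4, sign flips]
  = -(8/35)    [43 ≡ 8 mod 35]
  = (1/35)    [35 ≡ 3 mod 8 ⇒ (2/35)^3 = -1]
  = 1    [(1/35) = 1]
Product: (-1)·(1) = -1.

-1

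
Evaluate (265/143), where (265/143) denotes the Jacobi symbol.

-1

(265/143)
  = (122/143)    [265 ≡ 122 mod 143]
  = (61/143)    [143 ≡ 7 mod 8 ⇒ (2/143) = +1]
  = (143/61)    [QR: 61 ≡ 1 mod 4, sign kept]
  = (21/61)    [143 ≡ 21 mod 61]
  = (61/21)    [QR: 21 ≡ 1 mod 4, sign kept]
  = (19/21)    [61 ≡ 19 mod 21]
  = (21/19)    [QR: 21 ≡ 1 mod 4, sign kept]
  = (2/19)    [21 ≡ 2 mod 19]
  = -(1/19)    [19 ≡ 3 mod 8 ⇒ (2/19) = -1]
  = -1    [(1/19) = 1]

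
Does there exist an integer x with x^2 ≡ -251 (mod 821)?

(-251|821)
  = (570|821)    [-251 ≡ 570 mod 821]
  = -(285|821)    [821 ≡ 5 mod 8 ⇒ (2|821) = -1]
  = -(821|285)    [QR: 285 ≡ 1 mod 4, sign kept]
  = -(251|285)    [821 ≡ 251 mod 285]
  = -(285|251)    [QR: 285 ≡ 1 mod 4, sign kept]
  = -(34|251)    [285 ≡ 34 mod 251]
  = (17|251)    [251 ≡ 3 mod 8 ⇒ (2|251) = -1]
  = (251|17)    [QR: 17 ≡ 1 mod 4, sign kept]
  = (13|17)    [251 ≡ 13 mod 17]
  = (17|13)    [QR: 13 ≡ 1 mod 4, sign kept]
  = (4|13)    [17 ≡ 4 mod 13]
  = (1|13)    [13 ≡ 5 mod 8 ⇒ (2|13)^2 = +1]
  = 1    [(1|13) = 1]
(-251|821) = 1, and 821 is prime, so -251 is a quadratic residue mod 821.

yes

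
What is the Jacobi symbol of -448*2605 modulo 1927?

1

By multiplicativity, (-448·2605/1927) = (-448/1927)·(2605/1927).
First factor (-448/1927):
Reduce the numerator: -448 ≡ 1479 (mod 1927), so (-448/1927) = (1479/1927).
Both 1479 ≡ 3 and 1927 ≡ 3 (mod 4), so reciprocity gives (1479/1927) = -(1927/1479). Reduce: 1927 ≡ 448 (mod 1479). Now have -(448/1479).
Factor out 2: 448 = 2^6·7. Since 1479 ≡ 7 (mod 8), (2/1479) = +1, and (2/1479)^6 = +1. Now have -(7/1479).
Both 7 ≡ 3 and 1479 ≡ 3 (mod 4), so reciprocity gives (7/1479) = -(1479/7). Reduce: 1479 ≡ 2 (mod 7). Now have (2/7).
Factor out 2: 2 = 2. Since 7 ≡ 7 (mod 8), (2/7) = +1. Now have (1/7).
(1/7) = 1. Collecting the sign factors: 1.
Second factor (2605/1927):
Reduce the numerator: 2605 ≡ 678 (mod 1927), so (2605/1927) = (678/1927).
Factor out 2: 678 = 2·339. Since 1927 ≡ 7 (mod 8), (2/1927) = +1. Now have (339/1927).
Both 339 ≡ 3 and 1927 ≡ 3 (mod 4), so reciprocity gives (339/1927) = -(1927/339). Reduce: 1927 ≡ 232 (mod 339). Now have -(232/339).
Factor out 2: 232 = 2^3·29. Since 339 ≡ 3 (mod 8), (2/339) = -1, and (2/339)^3 = -1. Now have (29/339).
29 ≡ 1 (mod 4), so quadratic reciprocity gives (29/339) = (339/29). Reduce: 339 ≡ 20 (mod 29). Now have (20/29).
Factor out 2: 20 = 2^2·5. Since 29 ≡ 5 (mod 8), (2/29) = -1, and (2/29)^2 = +1. Now have (5/29).
5 ≡ 1 (mod 4), so quadratic reciprocity gives (5/29) = (29/5). Reduce: 29 ≡ 4 (mod 5). Now have (4/5).
Factor out 2: 4 = 2^2. Since 5 ≡ 5 (mod 8), (2/5) = -1, and (2/5)^2 = +1. Now have (1/5).
(1/5) = 1. Collecting the sign factors: 1.
Product: (1)·(1) = 1.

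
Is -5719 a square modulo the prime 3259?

yes

(-5719/3259)
  = (799/3259)    [-5719 ≡ 799 mod 3259]
  = -(3259/799)    [QR: both ≡ 3 mod 4, sign flips]
  = -(63/799)    [3259 ≡ 63 mod 799]
  = (799/63)    [QR: both ≡ 3 mod 4, sign flips]
  = (43/63)    [799 ≡ 43 mod 63]
  = -(63/43)    [QR: both ≡ 3 mod 4, sign flips]
  = -(20/43)    [63 ≡ 20 mod 43]
  = -(5/43)    [43 ≡ 3 mod 8 ⇒ (2/43)^2 = +1]
  = -(43/5)    [QR: 5 ≡ 1 mod 4, sign kept]
  = -(3/5)    [43 ≡ 3 mod 5]
  = -(5/3)    [QR: 5 ≡ 1 mod 4, sign kept]
  = -(2/3)    [5 ≡ 2 mod 3]
  = (1/3)    [3 ≡ 3 mod 8 ⇒ (2/3) = -1]
  = 1    [(1/3) = 1]
The Legendre symbol is 1, so x^2 ≡ -5719 (mod 3259) has solution.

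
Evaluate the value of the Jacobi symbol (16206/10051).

(16206/10051)
  = (6155/10051)    [16206 ≡ 6155 mod 10051]
  = -(10051/6155)    [QR: both ≡ 3 mod 4, sign flips]
  = -(3896/6155)    [10051 ≡ 3896 mod 6155]
  = (487/6155)    [6155 ≡ 3 mod 8 ⇒ (2/6155)^3 = -1]
  = -(6155/487)    [QR: both ≡ 3 mod 4, sign flips]
  = -(311/487)    [6155 ≡ 311 mod 487]
  = (487/311)    [QR: both ≡ 3 mod 4, sign flips]
  = (176/311)    [487 ≡ 176 mod 311]
  = (11/311)    [311 ≡ 7 mod 8 ⇒ (2/311)^4 = +1]
  = -(311/11)    [QR: both ≡ 3 mod 4, sign flips]
  = -(3/11)    [311 ≡ 3 mod 11]
  = (11/3)    [QR: both ≡ 3 mod 4, sign flips]
  = (2/3)    [11 ≡ 2 mod 3]
  = -(1/3)    [3 ≡ 3 mod 8 ⇒ (2/3) = -1]
  = -1    [(1/3) = 1]

-1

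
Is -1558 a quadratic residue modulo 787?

Reduce the numerator: -1558 ≡ 16 (mod 787), so (-1558/787) = (16/787).
Factor out 2: 16 = 2^4. Since 787 ≡ 3 (mod 8), (2/787) = -1, and (2/787)^4 = +1. Now have (1/787).
(1/787) = 1. Collecting the sign factors: 1.
(-1558/787) = 1, and 787 is prime, so -1558 is a quadratic residue mod 787.

yes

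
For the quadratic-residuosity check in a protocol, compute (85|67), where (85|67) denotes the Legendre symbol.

(85|67)
  = (18|67)    [85 ≡ 18 mod 67]
  = -(9|67)    [67 ≡ 3 mod 8 ⇒ (2|67) = -1]
  = -(67|9)    [QR: 9 ≡ 1 mod 4, sign kept]
  = -(4|9)    [67 ≡ 4 mod 9]
  = -(1|9)    [9 ≡ 1 mod 8 ⇒ (2|9)^2 = +1]
  = -1    [(1|9) = 1]

-1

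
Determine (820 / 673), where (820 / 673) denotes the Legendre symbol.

1

Reduce the numerator: 820 ≡ 147 (mod 673), so (820 / 673) = (147 / 673).
673 ≡ 1 (mod 4), so quadratic reciprocity gives (147 / 673) = (673 / 147). Reduce: 673 ≡ 85 (mod 147). Now have (85 / 147).
85 ≡ 1 (mod 4), so quadratic reciprocity gives (85 / 147) = (147 / 85). Reduce: 147 ≡ 62 (mod 85). Now have (62 / 85).
Factor out 2: 62 = 2·31. Since 85 ≡ 5 (mod 8), (2 / 85) = -1. Now have -(31 / 85).
85 ≡ 1 (mod 4), so quadratic reciprocity gives (31 / 85) = (85 / 31). Reduce: 85 ≡ 23 (mod 31). Now have -(23 / 31).
Both 23 ≡ 3 and 31 ≡ 3 (mod 4), so reciprocity gives (23 / 31) = -(31 / 23). Reduce: 31 ≡ 8 (mod 23). Now have (8 / 23).
Factor out 2: 8 = 2^3. Since 23 ≡ 7 (mod 8), (2 / 23) = +1, and (2 / 23)^3 = +1. Now have (1 / 23).
(1 / 23) = 1. Collecting the sign factors: 1.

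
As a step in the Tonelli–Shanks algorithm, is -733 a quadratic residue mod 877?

yes

(-733/877)
  = (733/877)    [877 ≡ 1 mod 4 ⇒ (-1/877) = +1]
  = (877/733)    [QR: 733 ≡ 1 mod 4, sign kept]
  = (144/733)    [877 ≡ 144 mod 733]
  = (9/733)    [733 ≡ 5 mod 8 ⇒ (2/733)^4 = +1]
  = (733/9)    [QR: 9 ≡ 1 mod 4, sign kept]
  = (4/9)    [733 ≡ 4 mod 9]
  = (1/9)    [9 ≡ 1 mod 8 ⇒ (2/9)^2 = +1]
  = 1    [(1/9) = 1]
The Legendre symbol is 1, so x^2 ≡ -733 (mod 877) has solution.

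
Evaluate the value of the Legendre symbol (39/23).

1

Reduce the numerator: 39 ≡ 16 (mod 23), so (39/23) = (16/23).
Factor out 2: 16 = 2^4. Since 23 ≡ 7 (mod 8), (2/23) = +1, and (2/23)^4 = +1. Now have (1/23).
(1/23) = 1. Collecting the sign factors: 1.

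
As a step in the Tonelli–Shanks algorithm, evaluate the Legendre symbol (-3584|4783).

1

Pull out -1: (-3584|4783) = (-1|4783)·(3584|4783). Since 4783 ≡ 3 (mod 4), (-1|4783) = -1. Now have -(3584|4783).
Factor out 2: 3584 = 2^9·7. Since 4783 ≡ 7 (mod 8), (2|4783) = +1, and (2|4783)^9 = +1. Now have -(7|4783).
Both 7 ≡ 3 and 4783 ≡ 3 (mod 4), so reciprocity gives (7|4783) = -(4783|7). Reduce: 4783 ≡ 2 (mod 7). Now have (2|7).
Factor out 2: 2 = 2. Since 7 ≡ 7 (mod 8), (2|7) = +1. Now have (1|7).
(1|7) = 1. Collecting the sign factors: 1.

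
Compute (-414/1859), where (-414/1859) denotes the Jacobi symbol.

1

Pull out -1: (-414/1859) = (-1/1859)·(414/1859). Since 1859 ≡ 3 (mod 4), (-1/1859) = -1. Now have -(414/1859).
Factor out 2: 414 = 2·207. Since 1859 ≡ 3 (mod 8), (2/1859) = -1. Now have (207/1859).
Both 207 ≡ 3 and 1859 ≡ 3 (mod 4), so reciprocity gives (207/1859) = -(1859/207). Reduce: 1859 ≡ 203 (mod 207). Now have -(203/207).
Both 203 ≡ 3 and 207 ≡ 3 (mod 4), so reciprocity gives (203/207) = -(207/203). Reduce: 207 ≡ 4 (mod 203). Now have (4/203).
Factor out 2: 4 = 2^2. Since 203 ≡ 3 (mod 8), (2/203) = -1, and (2/203)^2 = +1. Now have (1/203).
(1/203) = 1. Collecting the sign factors: 1.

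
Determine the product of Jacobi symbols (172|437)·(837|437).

-1

By multiplicativity, (172·837|437) = (172|437)·(837|437).
First factor (172|437):
Factor out 2: 172 = 2^2·43. Since 437 ≡ 5 (mod 8), (2|437) = -1, and (2|437)^2 = +1. Now have (43|437).
437 ≡ 1 (mod 4), so quadratic reciprocity gives (43|437) = (437|43). Reduce: 437 ≡ 7 (mod 43). Now have (7|43).
Both 7 ≡ 3 and 43 ≡ 3 (mod 4), so reciprocity gives (7|43) = -(43|7). Reduce: 43 ≡ 1 (mod 7). Now have -(1|7).
(1|7) = 1. Collecting the sign factors: -1.
Second factor (837|437):
Reduce the numerator: 837 ≡ 400 (mod 437), so (837|437) = (400|437).
Factor out 2: 400 = 2^4·25. Since 437 ≡ 5 (mod 8), (2|437) = -1, and (2|437)^4 = +1. Now have (25|437).
25 ≡ 1 (mod 4), so quadratic reciprocity gives (25|437) = (437|25). Reduce: 437 ≡ 12 (mod 25). Now have (12|25).
Factor out 2: 12 = 2^2·3. Since 25 ≡ 1 (mod 8), (2|25) = +1, and (2|25)^2 = +1. Now have (3|25).
25 ≡ 1 (mod 4), so quadratic reciprocity gives (3|25) = (25|3). Reduce: 25 ≡ 1 (mod 3). Now have (1|3).
(1|3) = 1. Collecting the sign factors: 1.
Product: (-1)·(1) = -1.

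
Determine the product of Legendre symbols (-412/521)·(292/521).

1

By multiplicativity, (-412·292/521) = (-412/521)·(292/521).
First factor (-412/521):
Reduce the numerator: -412 ≡ 109 (mod 521), so (-412/521) = (109/521).
109 ≡ 1 (mod 4), so quadratic reciprocity gives (109/521) = (521/109). Reduce: 521 ≡ 85 (mod 109). Now have (85/109).
85 ≡ 1 (mod 4), so quadratic reciprocity gives (85/109) = (109/85). Reduce: 109 ≡ 24 (mod 85). Now have (24/85).
Factor out 2: 24 = 2^3·3. Since 85 ≡ 5 (mod 8), (2/85) = -1, and (2/85)^3 = -1. Now have -(3/85).
85 ≡ 1 (mod 4), so quadratic reciprocity gives (3/85) = (85/3). Reduce: 85 ≡ 1 (mod 3). Now have -(1/3).
(1/3) = 1. Collecting the sign factors: -1.
Second factor (292/521):
Factor out 2: 292 = 2^2·73. Since 521 ≡ 1 (mod 8), (2/521) = +1, and (2/521)^2 = +1. Now have (73/521).
73 ≡ 1 (mod 4), so quadratic reciprocity gives (73/521) = (521/73). Reduce: 521 ≡ 10 (mod 73). Now have (10/73).
Factor out 2: 10 = 2·5. Since 73 ≡ 1 (mod 8), (2/73) = +1. Now have (5/73).
5 ≡ 1 (mod 4), so quadratic reciprocity gives (5/73) = (73/5). Reduce: 73 ≡ 3 (mod 5). Now have (3/5).
5 ≡ 1 (mod 4), so quadratic reciprocity gives (3/5) = (5/3). Reduce: 5 ≡ 2 (mod 3). Now have (2/3).
Factor out 2: 2 = 2. Since 3 ≡ 3 (mod 8), (2/3) = -1. Now have -(1/3).
(1/3) = 1. Collecting the sign factors: -1.
Product: (-1)·(-1) = 1.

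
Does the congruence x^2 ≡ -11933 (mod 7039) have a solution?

Reduce the numerator: -11933 ≡ 2145 (mod 7039), so (-11933|7039) = (2145|7039).
2145 ≡ 1 (mod 4), so quadratic reciprocity gives (2145|7039) = (7039|2145). Reduce: 7039 ≡ 604 (mod 2145). Now have (604|2145).
Factor out 2: 604 = 2^2·151. Since 2145 ≡ 1 (mod 8), (2|2145) = +1, and (2|2145)^2 = +1. Now have (151|2145).
2145 ≡ 1 (mod 4), so quadratic reciprocity gives (151|2145) = (2145|151). Reduce: 2145 ≡ 31 (mod 151). Now have (31|151).
Both 31 ≡ 3 and 151 ≡ 3 (mod 4), so reciprocity gives (31|151) = -(151|31). Reduce: 151 ≡ 27 (mod 31). Now have -(27|31).
Both 27 ≡ 3 and 31 ≡ 3 (mod 4), so reciprocity gives (27|31) = -(31|27). Reduce: 31 ≡ 4 (mod 27). Now have (4|27).
Factor out 2: 4 = 2^2. Since 27 ≡ 3 (mod 8), (2|27) = -1, and (2|27)^2 = +1. Now have (1|27).
(1|27) = 1. Collecting the sign factors: 1.
(-11933|7039) = 1, and 7039 is prime, so -11933 is a quadratic residue mod 7039.

yes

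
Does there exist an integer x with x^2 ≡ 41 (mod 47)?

no

41 ≡ 1 (mod 4), so quadratic reciprocity gives (41|47) = (47|41). Reduce: 47 ≡ 6 (mod 41). Now have (6|41).
Factor out 2: 6 = 2·3. Since 41 ≡ 1 (mod 8), (2|41) = +1. Now have (3|41).
41 ≡ 1 (mod 4), so quadratic reciprocity gives (3|41) = (41|3). Reduce: 41 ≡ 2 (mod 3). Now have (2|3).
Factor out 2: 2 = 2. Since 3 ≡ 3 (mod 8), (2|3) = -1. Now have -(1|3).
(1|3) = 1. Collecting the sign factors: -1.
(41|47) = -1, and 47 is prime, so 41 is not a quadratic residue mod 47.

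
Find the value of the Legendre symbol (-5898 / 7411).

Pull out -1: (-5898 / 7411) = (-1 / 7411)·(5898 / 7411). Since 7411 ≡ 3 (mod 4), (-1 / 7411) = -1. Now have -(5898 / 7411).
Factor out 2: 5898 = 2·2949. Since 7411 ≡ 3 (mod 8), (2 / 7411) = -1. Now have (2949 / 7411).
2949 ≡ 1 (mod 4), so quadratic reciprocity gives (2949 / 7411) = (7411 / 2949). Reduce: 7411 ≡ 1513 (mod 2949). Now have (1513 / 2949).
1513 ≡ 1 (mod 4), so quadratic reciprocity gives (1513 / 2949) = (2949 / 1513). Reduce: 2949 ≡ 1436 (mod 1513). Now have (1436 / 1513).
Factor out 2: 1436 = 2^2·359. Since 1513 ≡ 1 (mod 8), (2 / 1513) = +1, and (2 / 1513)^2 = +1. Now have (359 / 1513).
1513 ≡ 1 (mod 4), so quadratic reciprocity gives (359 / 1513) = (1513 / 359). Reduce: 1513 ≡ 77 (mod 359). Now have (77 / 359).
77 ≡ 1 (mod 4), so quadratic reciprocity gives (77 / 359) = (359 / 77). Reduce: 359 ≡ 51 (mod 77). Now have (51 / 77).
77 ≡ 1 (mod 4), so quadratic reciprocity gives (51 / 77) = (77 / 51). Reduce: 77 ≡ 26 (mod 51). Now have (26 / 51).
Factor out 2: 26 = 2·13. Since 51 ≡ 3 (mod 8), (2 / 51) = -1. Now have -(13 / 51).
13 ≡ 1 (mod 4), so quadratic reciprocity gives (13 / 51) = (51 / 13). Reduce: 51 ≡ 12 (mod 13). Now have -(12 / 13).
Factor out 2: 12 = 2^2·3. Since 13 ≡ 5 (mod 8), (2 / 13) = -1, and (2 / 13)^2 = +1. Now have -(3 / 13).
13 ≡ 1 (mod 4), so quadratic reciprocity gives (3 / 13) = (13 / 3). Reduce: 13 ≡ 1 (mod 3). Now have -(1 / 3).
(1 / 3) = 1. Collecting the sign factors: -1.

-1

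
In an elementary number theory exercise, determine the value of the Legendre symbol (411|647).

Both 411 ≡ 3 and 647 ≡ 3 (mod 4), so reciprocity gives (411|647) = -(647|411). Reduce: 647 ≡ 236 (mod 411). Now have -(236|411).
Factor out 2: 236 = 2^2·59. Since 411 ≡ 3 (mod 8), (2|411) = -1, and (2|411)^2 = +1. Now have -(59|411).
Both 59 ≡ 3 and 411 ≡ 3 (mod 4), so reciprocity gives (59|411) = -(411|59). Reduce: 411 ≡ 57 (mod 59). Now have (57|59).
57 ≡ 1 (mod 4), so quadratic reciprocity gives (57|59) = (59|57). Reduce: 59 ≡ 2 (mod 57). Now have (2|57).
Factor out 2: 2 = 2. Since 57 ≡ 1 (mod 8), (2|57) = +1. Now have (1|57).
(1|57) = 1. Collecting the sign factors: 1.

1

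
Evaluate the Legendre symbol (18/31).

Factor out 2: 18 = 2·9. Since 31 ≡ 7 (mod 8), (2/31) = +1. Now have (9/31).
9 ≡ 1 (mod 4), so quadratic reciprocity gives (9/31) = (31/9). Reduce: 31 ≡ 4 (mod 9). Now have (4/9).
Factor out 2: 4 = 2^2. Since 9 ≡ 1 (mod 8), (2/9) = +1, and (2/9)^2 = +1. Now have (1/9).
(1/9) = 1. Collecting the sign factors: 1.

1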